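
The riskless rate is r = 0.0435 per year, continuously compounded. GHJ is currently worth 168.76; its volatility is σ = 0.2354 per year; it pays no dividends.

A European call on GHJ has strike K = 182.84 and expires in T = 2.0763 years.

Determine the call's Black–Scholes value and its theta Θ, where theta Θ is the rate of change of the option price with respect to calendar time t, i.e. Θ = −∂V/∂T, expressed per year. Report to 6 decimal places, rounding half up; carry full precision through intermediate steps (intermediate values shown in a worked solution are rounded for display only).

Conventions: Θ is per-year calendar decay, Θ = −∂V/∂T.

price = 23.477580
Θ = -8.620885

σ√T = 0.2354·√2.0763 = 0.339197
d₁ = (ln(S/K) + (r+σ²/2)T) / (σ√T) = (ln(168.76/182.84) + (0.0435+0.2354²/2)·2.0763) / 0.339197 = (-0.080134 + 0.147846) / 0.339197 = 0.199626
d₂ = d₁ − σ√T = 0.199626 − 0.339197 = -0.139571
e^{−rT} = 0.913640
N(d₁) = 0.579113,  N(d₂) = 0.444500
Call price V = S·N(d₁) − K·e^{−rT}·N(d₂) = 97.731166 − 74.253585 = 23.477580
φ(d₁) = (1/√(2π))·e^{−d₁²/2} = 0.391072
Θ = −S·φ(d₁)·σ/(2√T) − r·K·e^{−rT}·N(d₂) = −5.390854 − 3.230031 = -8.620885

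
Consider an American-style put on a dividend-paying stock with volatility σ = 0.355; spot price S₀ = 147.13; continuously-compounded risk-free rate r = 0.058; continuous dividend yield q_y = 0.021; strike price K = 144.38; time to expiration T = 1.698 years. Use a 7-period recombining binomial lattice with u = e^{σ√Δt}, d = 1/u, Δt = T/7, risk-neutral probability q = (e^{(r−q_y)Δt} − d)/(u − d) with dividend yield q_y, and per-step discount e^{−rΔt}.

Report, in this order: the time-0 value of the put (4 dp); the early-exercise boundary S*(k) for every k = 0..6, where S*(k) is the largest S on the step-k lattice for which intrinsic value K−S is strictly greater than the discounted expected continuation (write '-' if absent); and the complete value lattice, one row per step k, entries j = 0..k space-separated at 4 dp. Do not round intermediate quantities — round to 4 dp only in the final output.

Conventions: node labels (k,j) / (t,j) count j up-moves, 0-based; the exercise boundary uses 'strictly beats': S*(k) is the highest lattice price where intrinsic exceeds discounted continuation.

price = 21.7119
boundary = - - - 87.0766 73.1085 87.0766 103.7133
tree:
21.7119
31.0065 12.3633
42.9147 19.1230 5.4636
57.3034 28.7158 9.3778 1.4185
71.2715 41.5433 15.7771 2.7776 0.0000
82.9989 57.3034 25.8306 5.4386 0.0000 0.0000
92.8451 71.2715 40.6667 10.6490 0.0000 0.0000 0.0000
101.1119 82.9989 57.3034 20.8513 0.0000 0.0000 0.0000 0.0000

Δt=0.24257, u=1.19106, d=0.83959, q=0.48205, disc=e^(-rΔt)=0.98603
k=7 terminal: V=max(K-S,0) → 101.1119 82.9989 57.3034 20.8513 0.0000 0.0000 0.0000 0.0000
k=6: j=0 S=51.5349 intr=92.8451 cont=91.0899 V=92.8451[EX]; j=1 S=73.1085 intr=71.2715 cont=69.6259 V=71.2715[EX]; j=2 S=103.7133 intr=40.6667 cont=39.1766 V=40.6667[EX]; j=3 S=147.1300 intr=0.0000 cont=10.6490 V=10.6490[hold]; j=4 S=208.7218 intr=0.0000 cont=0.0000 V=0.0000[hold]; j=5 S=296.0974 intr=0.0000 cont=0.0000 V=0.0000[hold]; j=6 S=420.0503 intr=0.0000 cont=0.0000 V=0.0000[hold]  S*(6)=103.7133
k=5: j=0 S=61.3811 intr=82.9989 cont=81.2937 V=82.9989[EX]; j=1 S=87.0766 intr=57.3034 cont=55.7288 V=57.3034[EX]; j=2 S=123.5287 intr=20.8513 cont=25.8306 V=25.8306[hold]; j=3 S=175.2405 intr=0.0000 cont=5.4386 V=5.4386[hold]; j=4 S=248.6001 intr=0.0000 cont=0.0000 V=0.0000[hold]; j=5 S=352.6695 intr=0.0000 cont=0.0000 V=0.0000[hold]  S*(5)=87.0766
k=4: j=0 S=73.1085 intr=71.2715 cont=69.6259 V=71.2715[EX]; j=1 S=103.7133 intr=40.6667 cont=41.5433 V=41.5433[hold]; j=2 S=147.1300 intr=0.0000 cont=15.7771 V=15.7771[hold]; j=3 S=208.7218 intr=0.0000 cont=2.7776 V=2.7776[hold]; j=4 S=296.0974 intr=0.0000 cont=0.0000 V=0.0000[hold]  S*(4)=73.1085
k=3: j=0 S=87.0766 intr=57.3034 cont=56.1455 V=57.3034[EX]; j=1 S=123.5287 intr=20.8513 cont=28.7158 V=28.7158[hold]; j=2 S=175.2405 intr=0.0000 cont=9.3778 V=9.3778[hold]; j=3 S=248.6001 intr=0.0000 cont=1.4185 V=1.4185[hold]  S*(3)=87.0766
k=2: j=0 S=103.7133 intr=40.6667 cont=42.9147 V=42.9147[hold]; j=1 S=147.1300 intr=0.0000 cont=19.1230 V=19.1230[hold]; j=2 S=208.7218 intr=0.0000 cont=5.4636 V=5.4636[hold]  S*(2)=-
k=1: j=0 S=123.5287 intr=20.8513 cont=31.0065 V=31.0065[hold]; j=1 S=175.2405 intr=0.0000 cont=12.3633 V=12.3633[hold]  S*(1)=-
k=0: j=0 S=147.1300 intr=0.0000 cont=21.7119 V=21.7119[hold]  S*(0)=-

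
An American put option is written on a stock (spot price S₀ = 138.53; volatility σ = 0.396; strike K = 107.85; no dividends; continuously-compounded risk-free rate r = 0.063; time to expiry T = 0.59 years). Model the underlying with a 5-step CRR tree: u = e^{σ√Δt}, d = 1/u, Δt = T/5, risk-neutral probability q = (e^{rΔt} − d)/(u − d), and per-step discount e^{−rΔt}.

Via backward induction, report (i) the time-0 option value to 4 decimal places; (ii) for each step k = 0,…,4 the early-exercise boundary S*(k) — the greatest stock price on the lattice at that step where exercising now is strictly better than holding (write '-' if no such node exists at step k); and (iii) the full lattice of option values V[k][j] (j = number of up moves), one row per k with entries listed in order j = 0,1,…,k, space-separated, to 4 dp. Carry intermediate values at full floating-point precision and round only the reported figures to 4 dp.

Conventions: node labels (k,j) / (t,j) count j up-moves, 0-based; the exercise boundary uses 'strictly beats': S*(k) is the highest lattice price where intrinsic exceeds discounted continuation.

Δt=0.11800, u=1.14572, d=0.87282, q=0.49339, disc=e^(-rΔt)=0.99259
k=5 terminal: V=max(K-S,0) → 37.6790 15.7389 0.0000 0.0000 0.0000 0.0000
k=4: j=0 S=80.3960 intr=27.4540 cont=26.6552 V=27.4540[EX]; j=1 S=105.5332 intr=2.3168 cont=7.9145 V=7.9145[hold]; j=2 S=138.5300 intr=0.0000 cont=0.0000 V=0.0000[hold]; j=3 S=181.8438 intr=0.0000 cont=0.0000 V=0.0000[hold]; j=4 S=238.7003 intr=0.0000 cont=0.0000 V=0.0000[hold]  S*(4)=80.3960
k=3: j=0 S=92.1111 intr=15.7389 cont=17.6815 V=17.6815[hold]; j=1 S=120.9112 intr=0.0000 cont=3.9799 V=3.9799[hold]; j=2 S=158.7161 intr=0.0000 cont=0.0000 V=0.0000[hold]; j=3 S=208.3414 intr=0.0000 cont=0.0000 V=0.0000[hold]  S*(3)=-
k=2: j=0 S=105.5332 intr=2.3168 cont=10.8404 V=10.8404[hold]; j=1 S=138.5300 intr=0.0000 cont=2.0013 V=2.0013[hold]; j=2 S=181.8438 intr=0.0000 cont=0.0000 V=0.0000[hold]  S*(2)=-
k=1: j=0 S=120.9112 intr=0.0000 cont=6.4313 V=6.4313[hold]; j=1 S=158.7161 intr=0.0000 cont=1.0064 V=1.0064[hold]  S*(1)=-
k=0: j=0 S=138.5300 intr=0.0000 cont=3.7269 V=3.7269[hold]  S*(0)=-

price = 3.7269
boundary = - - - - 80.3960
tree:
3.7269
6.4313 1.0064
10.8404 2.0013 0.0000
17.6815 3.9799 0.0000 0.0000
27.4540 7.9145 0.0000 0.0000 0.0000
37.6790 15.7389 0.0000 0.0000 0.0000 0.0000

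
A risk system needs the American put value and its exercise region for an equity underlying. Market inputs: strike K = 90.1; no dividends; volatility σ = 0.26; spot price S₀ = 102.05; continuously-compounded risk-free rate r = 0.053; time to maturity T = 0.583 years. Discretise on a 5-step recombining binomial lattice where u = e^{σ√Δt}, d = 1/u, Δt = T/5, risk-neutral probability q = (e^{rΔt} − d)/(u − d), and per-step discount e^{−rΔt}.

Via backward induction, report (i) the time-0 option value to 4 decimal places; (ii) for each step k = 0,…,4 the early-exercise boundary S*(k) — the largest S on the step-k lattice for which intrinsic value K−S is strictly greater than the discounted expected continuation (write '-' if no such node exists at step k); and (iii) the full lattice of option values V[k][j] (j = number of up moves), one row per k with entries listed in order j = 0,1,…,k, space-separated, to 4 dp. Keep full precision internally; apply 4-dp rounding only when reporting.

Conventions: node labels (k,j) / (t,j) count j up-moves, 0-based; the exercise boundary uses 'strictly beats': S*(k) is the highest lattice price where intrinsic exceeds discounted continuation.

params: Δt=0.11660 u=1.09284 d=0.91505 q=0.51268 e^(-rΔt)=0.99384
t_5 payoffs: 24.6324 11.9118 0.0000 0.0000 0.0000 0.0000
t_4: node(4,0) S=71.5457 payoff=18.5543 vs cont=17.9992 → 18.5543 [stop]  node(4,1) S=85.4473 payoff=4.6527 vs cont=5.7691 → 5.7691 [wait]  node(4,2) S=102.0500 payoff=0.0000 vs cont=0.0000 → 0.0000 [wait]  node(4,3) S=121.8787 payoff=0.0000 vs cont=0.0000 → 0.0000 [wait]  node(4,4) S=145.5601 payoff=0.0000 vs cont=0.0000 → 0.0000 [wait]  ⇒ S*(4)=71.5457
t_3: node(3,0) S=78.1882 payoff=11.9118 vs cont=11.9256 → 11.9256 [wait]  node(3,1) S=93.3804 payoff=0.0000 vs cont=2.7940 → 2.7940 [wait]  node(3,2) S=111.5245 payoff=0.0000 vs cont=0.0000 → 0.0000 [wait]  node(3,3) S=133.1941 payoff=0.0000 vs cont=0.0000 → 0.0000 [wait]  ⇒ S*(3)=-
t_2: node(2,0) S=85.4473 payoff=4.6527 vs cont=7.1993 → 7.1993 [wait]  node(2,1) S=102.0500 payoff=0.0000 vs cont=1.3532 → 1.3532 [wait]  node(2,2) S=121.8787 payoff=0.0000 vs cont=0.0000 → 0.0000 [wait]  ⇒ S*(2)=-
t_1: node(1,0) S=93.3804 payoff=0.0000 vs cont=4.1762 → 4.1762 [wait]  node(1,1) S=111.5245 payoff=0.0000 vs cont=0.6554 → 0.6554 [wait]  ⇒ S*(1)=-
t_0: node(0,0) S=102.0500 payoff=0.0000 vs cont=2.3565 → 2.3565 [wait]  ⇒ S*(0)=-

price = 2.3565
boundary = - - - - 71.5457
tree:
2.3565
4.1762 0.6554
7.1993 1.3532 0.0000
11.9256 2.7940 0.0000 0.0000
18.5543 5.7691 0.0000 0.0000 0.0000
24.6324 11.9118 0.0000 0.0000 0.0000 0.0000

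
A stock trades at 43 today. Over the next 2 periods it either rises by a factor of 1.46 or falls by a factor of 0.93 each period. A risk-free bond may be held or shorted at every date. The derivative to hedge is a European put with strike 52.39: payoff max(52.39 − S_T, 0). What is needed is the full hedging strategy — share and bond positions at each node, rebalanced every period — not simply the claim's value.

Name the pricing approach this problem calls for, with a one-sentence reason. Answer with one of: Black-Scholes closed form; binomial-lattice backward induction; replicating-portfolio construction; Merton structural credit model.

Key observation: the mandate to exhibit the hedge at every date and state singles out the replicating-portfolio construction on the 2-period tree with factors 1.46 and 0.93 from 43.

framework: replicating-portfolio construction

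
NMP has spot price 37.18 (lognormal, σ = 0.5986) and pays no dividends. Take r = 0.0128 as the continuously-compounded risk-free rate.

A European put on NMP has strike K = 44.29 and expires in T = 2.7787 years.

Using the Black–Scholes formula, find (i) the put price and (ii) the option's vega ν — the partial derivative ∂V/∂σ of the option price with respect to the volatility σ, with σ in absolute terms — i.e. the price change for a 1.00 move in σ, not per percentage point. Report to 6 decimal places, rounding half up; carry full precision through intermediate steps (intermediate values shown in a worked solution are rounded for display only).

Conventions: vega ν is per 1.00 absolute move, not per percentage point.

price = 18.189447
ν = 23.180568

σ√T = 0.5986·√2.7787 = 0.997832
d₁ = (ln(S/K) + (r+σ²/2)T) / (σ√T) = (ln(37.18/44.29) + (0.0128+0.5986²/2)·2.7787) / 0.997832 = (-0.174988 + 0.533402) / 0.997832 = 0.359193
d₂ = d₁ − σ√T = 0.359193 − 0.997832 = -0.638640
e^{−rT} = 0.965058
N(−d₁) = 0.359725,  N(−d₂) = 0.738471
Put price V = K·e^{−rT}·N(−d₂) − S·N(−d₁) = 31.564040 − 13.374593 = 18.189447
φ(d₁) = (1/√(2π))·e^{−d₁²/2} = 0.374019
ν = S·φ(d₁)·√T = 23.180568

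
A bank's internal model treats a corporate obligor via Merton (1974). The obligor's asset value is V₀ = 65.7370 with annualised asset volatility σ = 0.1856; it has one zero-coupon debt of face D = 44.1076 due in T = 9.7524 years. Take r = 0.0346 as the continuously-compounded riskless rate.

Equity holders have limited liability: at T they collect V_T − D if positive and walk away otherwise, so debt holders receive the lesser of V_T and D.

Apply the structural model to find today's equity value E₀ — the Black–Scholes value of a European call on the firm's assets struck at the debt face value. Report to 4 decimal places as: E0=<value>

With assets at 65.7370 and a single debt payment of 44.1076 at 9.7524 years:
d₁ = [ln(V₀/D) + (r + σ²/2)T] / (σ√T)
   = [ln(65.7370/44.1076) + (0.0346 + 0.5·0.1856²)·9.7524] / (0.1856·√9.7524)
   = [0.399030 + 0.505405] / 0.579607 = 1.560428
d₂ = d₁ − σ√T = 1.560428 − 0.579607 = 0.980821
N(d₁) = 0.940671,  N(d₂) = 0.836659,  e^(−rT) = 0.713600
E₀ = V₀·N(d₁) − D·e^(−rT)·N(d₂)
   = 65.7370·0.940671 − 44.1076·0.713600·0.836659 = 35.502863

E0=35.5029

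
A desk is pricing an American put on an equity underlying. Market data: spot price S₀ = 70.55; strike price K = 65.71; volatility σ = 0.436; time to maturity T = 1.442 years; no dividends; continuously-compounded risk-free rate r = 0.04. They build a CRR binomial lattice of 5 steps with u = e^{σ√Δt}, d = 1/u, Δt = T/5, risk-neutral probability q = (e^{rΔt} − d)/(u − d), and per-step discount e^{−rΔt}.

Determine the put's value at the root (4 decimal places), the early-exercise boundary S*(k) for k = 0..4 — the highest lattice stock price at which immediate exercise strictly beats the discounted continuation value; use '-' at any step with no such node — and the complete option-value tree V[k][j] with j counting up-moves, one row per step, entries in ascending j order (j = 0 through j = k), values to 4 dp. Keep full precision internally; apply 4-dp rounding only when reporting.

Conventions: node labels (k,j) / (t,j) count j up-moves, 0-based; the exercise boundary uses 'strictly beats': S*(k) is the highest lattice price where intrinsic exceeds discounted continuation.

price = 10.7431
boundary = - - - 34.9489 44.1694
tree:
10.7431
15.8443 5.1714
22.5761 8.5332 1.4521
30.7611 13.7693 2.7523 0.0000
38.0567 21.5406 5.2166 0.0000 0.0000
43.8294 30.7611 9.8875 0.0000 0.0000 0.0000

Δt=0.28840  u=1.26383  d=0.79125  q=0.46628  discount=0.98853
step 5 (expiry): payoffs max(K−S,0) = 43.8294 30.7611 9.8875 0.0000 0.0000 0.0000
step 4: (k=4,j=0): S=27.6533, K−S=38.0567, hold=37.3031 ⇒ V=38.0567 exercise | (k=4,j=1): S=44.1694, K−S=21.5406, hold=20.7869 ⇒ V=21.5406 exercise | (k=4,j=2): S=70.5500, K−S=0.0000, hold=5.2166 ⇒ V=5.2166 continue | (k=4,j=3): S=112.6866, K−S=0.0000, hold=0.0000 ⇒ V=0.0000 continue | (k=4,j=4): S=179.9898, K−S=0.0000, hold=0.0000 ⇒ V=0.0000 continue  boundary S*=44.1694
step 3: (k=3,j=0): S=34.9489, K−S=30.7611, hold=30.0074 ⇒ V=30.7611 exercise | (k=3,j=1): S=55.8225, K−S=9.8875, hold=13.7693 ⇒ V=13.7693 continue | (k=3,j=2): S=89.1630, K−S=0.0000, hold=2.7523 ⇒ V=2.7523 continue | (k=3,j=3): S=142.4164, K−S=0.0000, hold=0.0000 ⇒ V=0.0000 continue  boundary S*=34.9489
step 2: (k=2,j=0): S=44.1694, K−S=21.5406, hold=22.5761 ⇒ V=22.5761 continue | (k=2,j=1): S=70.5500, K−S=0.0000, hold=8.5332 ⇒ V=8.5332 continue | (k=2,j=2): S=112.6866, K−S=0.0000, hold=1.4521 ⇒ V=1.4521 continue  boundary S*=-
step 1: (k=1,j=0): S=55.8225, K−S=9.8875, hold=15.8443 ⇒ V=15.8443 continue | (k=1,j=1): S=89.1630, K−S=0.0000, hold=5.1714 ⇒ V=5.1714 continue  boundary S*=-
step 0: (k=0,j=0): S=70.5500, K−S=0.0000, hold=10.7431 ⇒ V=10.7431 continue  boundary S*=-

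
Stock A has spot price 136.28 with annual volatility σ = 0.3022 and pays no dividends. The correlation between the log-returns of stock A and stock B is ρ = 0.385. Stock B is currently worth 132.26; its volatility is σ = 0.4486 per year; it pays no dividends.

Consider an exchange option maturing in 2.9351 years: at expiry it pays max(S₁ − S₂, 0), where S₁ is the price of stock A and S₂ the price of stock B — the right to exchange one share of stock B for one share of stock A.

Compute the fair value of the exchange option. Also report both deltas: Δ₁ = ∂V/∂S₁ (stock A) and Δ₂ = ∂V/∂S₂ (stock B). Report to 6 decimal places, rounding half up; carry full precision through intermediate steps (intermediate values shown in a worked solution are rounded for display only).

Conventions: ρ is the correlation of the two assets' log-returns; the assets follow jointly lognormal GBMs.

exchange price = 40.952226
Δ1 = 0.659787
Δ2 = -0.370207

σ_eff = √(σ₁² + σ₂² − 2ρσ₁σ₂) = √(0.3022² + 0.4486² − 2·0.385·0.3022·0.4486) = 0.433798
d₁ = (ln(S₁/S₂) + (q₂ − q₁ + σ_eff²/2)T) / (σ_eff√T) = (ln(136.28/132.26) + (0.0 − 0.0 + 0.094090)·2.9351) / 0.743188 = 0.411882
d₂ = d₁ − σ_eff√T = 0.411882 − 0.743188 = -0.331305
N(d₁) = 0.659787,  N(d₂) = 0.370207
V = S₁·e^{−q₁T}·N(d₁) − S₂·e^{−q₂T}·N(d₂) = 89.915795 − 48.963568 = 40.952226
Key observation: pricing in stock B-units makes this a unit-strike call on the ratio S₁/S₂ — the risk-free rate cancels and cannot affect the value.
Δ₁ = e^{−q₁T}·N(d₁) = 0.659787;  Δ₂ = −e^{−q₂T}·N(d₂) = -0.370207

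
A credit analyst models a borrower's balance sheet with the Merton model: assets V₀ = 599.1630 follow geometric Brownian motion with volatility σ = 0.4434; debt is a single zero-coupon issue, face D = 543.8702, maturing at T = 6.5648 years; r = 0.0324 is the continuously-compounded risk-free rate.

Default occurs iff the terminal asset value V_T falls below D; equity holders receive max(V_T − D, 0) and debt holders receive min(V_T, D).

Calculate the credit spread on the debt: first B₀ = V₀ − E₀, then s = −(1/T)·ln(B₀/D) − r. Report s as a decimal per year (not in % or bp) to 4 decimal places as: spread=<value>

Equity is a call on the firm's assets struck at D = 543.8702:
d₁ = [ln(V₀/D) + (r + σ²/2)T] / (σ√T)
   = [ln(599.1630/543.8702) + (0.0324 + 0.5·0.4434²)·6.5648] / (0.4434·√6.5648)
   = [0.096823 + 0.858031] / 1.136074 = 0.840486
d₂ = d₁ − σ√T = 0.840486 − 1.136074 = -0.295587
N(d₁) = 0.799682,  N(d₂) = 0.383773,  e^(−rT) = 0.808399
E₀ = V₀·N(d₁) − D·e^(−rT)·N(d₂)
   = 599.1630·0.799682 − 543.8702·0.808399·0.383773 = 310.408857
B₀ = V₀ − E₀ = 599.1630 − 310.408857 = 288.754143
spread = −(1/T)·ln(B₀/D) − r = −(1/6.5648)·ln(288.754143/543.8702) − 0.0324 = 0.06404391

spread=0.0640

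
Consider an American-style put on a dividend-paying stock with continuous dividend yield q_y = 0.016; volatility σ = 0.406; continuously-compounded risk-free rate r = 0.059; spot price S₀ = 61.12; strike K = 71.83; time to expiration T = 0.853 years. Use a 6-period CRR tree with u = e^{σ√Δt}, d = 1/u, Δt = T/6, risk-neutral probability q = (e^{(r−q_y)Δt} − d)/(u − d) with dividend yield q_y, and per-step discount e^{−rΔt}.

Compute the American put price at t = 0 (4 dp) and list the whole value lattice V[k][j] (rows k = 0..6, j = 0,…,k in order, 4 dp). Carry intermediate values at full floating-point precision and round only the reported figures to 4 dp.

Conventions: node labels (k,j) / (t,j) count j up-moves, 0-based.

Δt=0.14217, u=1.16542, d=0.85806, q=0.48175, disc=e^(-rΔt)=0.99165
k=6 terminal: V=max(K-S,0) → 47.4358 38.6977 26.8295 10.7100 0.0000 0.0000 0.0000
k=5: j=0 S=28.4295 intr=43.4005 cont=42.8651 V=43.4005[EX]; j=1 S=38.6131 intr=33.2169 cont=32.7046 V=33.2169[EX]; j=2 S=52.4446 intr=19.3854 cont=18.9046 V=19.3854[EX]; j=3 S=71.2305 intr=0.5995 cont=5.5041 V=5.5041[hold]; j=4 S=96.7457 intr=0.0000 cont=0.0000 V=0.0000[hold]; j=5 S=131.4006 intr=0.0000 cont=0.0000 V=0.0000[hold]
k=4: j=0 S=33.1323 intr=38.6977 cont=38.1730 V=38.6977[EX]; j=1 S=45.0005 intr=26.8295 cont=26.3317 V=26.8295[EX]; j=2 S=61.1200 intr=10.7100 cont=12.5920 V=12.5920[hold]; j=3 S=83.0135 intr=0.0000 cont=2.8286 V=2.8286[hold]; j=4 S=112.7495 intr=0.0000 cont=0.0000 V=0.0000[hold]
k=3: j=0 S=38.6131 intr=33.2169 cont=32.7046 V=33.2169[EX]; j=1 S=52.4446 intr=19.3854 cont=19.8037 V=19.8037[hold]; j=2 S=71.2305 intr=0.5995 cont=7.8225 V=7.8225[hold]; j=3 S=96.7457 intr=0.0000 cont=1.4537 V=1.4537[hold]
k=2: j=0 S=45.0005 intr=26.8295 cont=26.5315 V=26.8295[EX]; j=1 S=61.1200 intr=10.7100 cont=13.9145 V=13.9145[hold]; j=2 S=83.0135 intr=0.0000 cont=4.7146 V=4.7146[hold]
k=1: j=0 S=52.4446 intr=19.3854 cont=20.4355 V=20.4355[hold]; j=1 S=71.2305 intr=0.5995 cont=9.4032 V=9.4032[hold]
k=0: j=0 S=61.1200 intr=10.7100 cont=14.9944 V=14.9944[hold]

price = 14.9944
tree:
14.9944
20.4355 9.4032
26.8295 13.9145 4.7146
33.2169 19.8037 7.8225 1.4537
38.6977 26.8295 12.5920 2.8286 0.0000
43.4005 33.2169 19.3854 5.5041 0.0000 0.0000
47.4358 38.6977 26.8295 10.7100 0.0000 0.0000 0.0000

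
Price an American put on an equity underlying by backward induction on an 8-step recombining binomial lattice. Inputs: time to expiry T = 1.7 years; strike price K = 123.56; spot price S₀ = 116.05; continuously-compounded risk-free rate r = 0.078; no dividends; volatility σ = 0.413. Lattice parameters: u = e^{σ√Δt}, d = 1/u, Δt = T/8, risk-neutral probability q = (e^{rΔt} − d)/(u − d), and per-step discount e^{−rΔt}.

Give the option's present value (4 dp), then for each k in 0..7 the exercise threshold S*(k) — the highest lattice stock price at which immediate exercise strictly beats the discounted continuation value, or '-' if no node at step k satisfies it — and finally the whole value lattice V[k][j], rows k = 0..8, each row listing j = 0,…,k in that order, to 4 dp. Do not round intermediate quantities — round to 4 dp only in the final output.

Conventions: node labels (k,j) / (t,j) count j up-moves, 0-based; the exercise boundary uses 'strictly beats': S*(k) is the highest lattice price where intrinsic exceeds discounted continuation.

Δt=0.21250  u=1.20971  d=0.82664  q=0.49618  discount=0.98356
step 8 (expiry): payoffs max(K−S,0) = 98.2563 86.5303 69.3705 44.2587 7.5100 0.0000 0.0000 0.0000 0.0000
step 7: (k=7,j=0): S=30.6103, K−S=92.9497, hold=90.9186 ⇒ V=92.9497 exercise | (k=7,j=1): S=44.7953, K−S=78.7647, hold=76.7336 ⇒ V=78.7647 exercise | (k=7,j=2): S=65.5537, K−S=58.0063, hold=55.9751 ⇒ V=58.0063 exercise | (k=7,j=3): S=95.9318, K−S=27.6282, hold=25.5971 ⇒ V=27.6282 exercise | (k=7,j=4): S=140.3873, K−S=0.0000, hold=3.7215 ⇒ V=3.7215 continue | (k=7,j=5): S=205.4437, K−S=0.0000, hold=0.0000 ⇒ V=0.0000 continue | (k=7,j=6): S=300.6477, K−S=0.0000, hold=0.0000 ⇒ V=0.0000 continue | (k=7,j=7): S=439.9699, K−S=0.0000, hold=0.0000 ⇒ V=0.0000 continue  boundary S*=95.9318
step 6: (k=6,j=0): S=37.0297, K−S=86.5303, hold=84.4992 ⇒ V=86.5303 exercise | (k=6,j=1): S=54.1895, K−S=69.3705, hold=67.3394 ⇒ V=69.3705 exercise | (k=6,j=2): S=79.3013, K−S=44.2587, hold=42.2276 ⇒ V=44.2587 exercise | (k=6,j=3): S=116.0500, K−S=7.5100, hold=15.5071 ⇒ V=15.5071 continue | (k=6,j=4): S=169.8284, K−S=0.0000, hold=1.8442 ⇒ V=1.8442 continue | (k=6,j=5): S=248.5280, K−S=0.0000, hold=0.0000 ⇒ V=0.0000 continue | (k=6,j=6): S=363.6976, K−S=0.0000, hold=0.0000 ⇒ V=0.0000 continue  boundary S*=79.3013
step 5: (k=5,j=0): S=44.7953, K−S=78.7647, hold=76.7336 ⇒ V=78.7647 exercise | (k=5,j=1): S=65.5537, K−S=58.0063, hold=55.9751 ⇒ V=58.0063 exercise | (k=5,j=2): S=95.9318, K−S=27.6282, hold=29.4998 ⇒ V=29.4998 continue | (k=5,j=3): S=140.3873, K−S=0.0000, hold=8.5844 ⇒ V=8.5844 continue | (k=5,j=4): S=205.4437, K−S=0.0000, hold=0.9139 ⇒ V=0.9139 continue | (k=5,j=5): S=300.6477, K−S=0.0000, hold=0.0000 ⇒ V=0.0000 continue  boundary S*=65.5537
step 4: (k=4,j=0): S=54.1895, K−S=69.3705, hold=67.3394 ⇒ V=69.3705 exercise | (k=4,j=1): S=79.3013, K−S=44.2587, hold=43.1410 ⇒ V=44.2587 exercise | (k=4,j=2): S=116.0500, K−S=7.5100, hold=18.8077 ⇒ V=18.8077 continue | (k=4,j=3): S=169.8284, K−S=0.0000, hold=4.6999 ⇒ V=4.6999 continue | (k=4,j=4): S=248.5280, K−S=0.0000, hold=0.4529 ⇒ V=0.4529 continue  boundary S*=79.3013
step 3: (k=3,j=0): S=65.5537, K−S=58.0063, hold=55.9751 ⇒ V=58.0063 exercise | (k=3,j=1): S=95.9318, K−S=27.6282, hold=31.1106 ⇒ V=31.1106 continue | (k=3,j=2): S=140.3873, K−S=0.0000, hold=11.6137 ⇒ V=11.6137 continue | (k=3,j=3): S=205.4437, K−S=0.0000, hold=2.5500 ⇒ V=2.5500 continue  boundary S*=65.5537
step 2: (k=2,j=0): S=79.3013, K−S=44.2587, hold=43.9271 ⇒ V=44.2587 exercise | (k=2,j=1): S=116.0500, K−S=7.5100, hold=21.0843 ⇒ V=21.0843 continue | (k=2,j=2): S=169.8284, K−S=0.0000, hold=6.9995 ⇒ V=6.9995 continue  boundary S*=79.3013
step 1: (k=1,j=0): S=95.9318, K−S=27.6282, hold=32.2216 ⇒ V=32.2216 continue | (k=1,j=1): S=140.3873, K−S=0.0000, hold=13.8640 ⇒ V=13.8640 continue  boundary S*=-
step 0: (k=0,j=0): S=116.0500, K−S=7.5100, hold=22.7331 ⇒ V=22.7331 continue  boundary S*=-

price = 22.7331
boundary = - - 79.3013 65.5537 79.3013 65.5537 79.3013 95.9318
tree:
22.7331
32.2216 13.8640
44.2587 21.0843 6.9995
58.0063 31.1106 11.6137 2.5500
69.3705 44.2587 18.8077 4.6999 0.4529
78.7647 58.0063 29.4998 8.5844 0.9139 0.0000
86.5303 69.3705 44.2587 15.5071 1.8442 0.0000 0.0000
92.9497 78.7647 58.0063 27.6282 3.7215 0.0000 0.0000 0.0000
98.2563 86.5303 69.3705 44.2587 7.5100 0.0000 0.0000 0.0000 0.0000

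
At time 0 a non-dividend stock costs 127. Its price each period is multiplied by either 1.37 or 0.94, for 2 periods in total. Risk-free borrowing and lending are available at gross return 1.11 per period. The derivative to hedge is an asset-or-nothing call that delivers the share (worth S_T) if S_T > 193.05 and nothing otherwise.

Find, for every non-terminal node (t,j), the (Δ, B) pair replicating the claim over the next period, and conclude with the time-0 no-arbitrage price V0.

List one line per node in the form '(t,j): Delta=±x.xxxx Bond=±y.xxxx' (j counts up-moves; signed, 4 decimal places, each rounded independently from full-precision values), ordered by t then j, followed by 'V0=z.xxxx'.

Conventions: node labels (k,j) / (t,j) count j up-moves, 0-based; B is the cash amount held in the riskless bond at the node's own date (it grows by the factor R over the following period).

(0,0): Delta=1.5546 Bond=-167.2010
(1,0): Delta=0.0000 Bond=0.0000
(1,1): Delta=3.1860 Bond=-469.4413
V0=30.2385

Arbitrage-free pricing uses the up-move probability p* = (R−d)/(u−d) = 0.3953, discounting each step at R = 1.11.
At maturity the claim pays: V(2,0)=0.0000, V(2,1)=0.0000, V(2,2)=238.3663
(1,0): S=119.3800. Δ = (V_up−V_dn)/(S_up−S_dn) = (0.0000−0.0000)/(163.5506−112.2172) = 0.0000. V = [p*·0.0000 + (1−p*)·0.0000]/1.11 = 0.0000. B = V − Δ·S = 0.0000.
(1,1): S=173.9900. Δ = (V_up−V_dn)/(S_up−S_dn) = (238.3663−0.0000)/(238.3663−163.5506) = 3.1860. V = [p*·238.3663 + (1−p*)·0.0000]/1.11 = 84.8990. B = V − Δ·S = -469.4413.
(0,0): S=127.0000. Δ = (V_up−V_dn)/(S_up−S_dn) = (84.8990−0.0000)/(173.9900−119.3800) = 1.5546. V = [p*·84.8990 + (1−p*)·0.0000]/1.11 = 30.2385. B = V − Δ·S = -167.2010.
As a check, the time-0 holding Δ(0,0)·S0 + B(0,0) comes to 30.2385 — exactly V0.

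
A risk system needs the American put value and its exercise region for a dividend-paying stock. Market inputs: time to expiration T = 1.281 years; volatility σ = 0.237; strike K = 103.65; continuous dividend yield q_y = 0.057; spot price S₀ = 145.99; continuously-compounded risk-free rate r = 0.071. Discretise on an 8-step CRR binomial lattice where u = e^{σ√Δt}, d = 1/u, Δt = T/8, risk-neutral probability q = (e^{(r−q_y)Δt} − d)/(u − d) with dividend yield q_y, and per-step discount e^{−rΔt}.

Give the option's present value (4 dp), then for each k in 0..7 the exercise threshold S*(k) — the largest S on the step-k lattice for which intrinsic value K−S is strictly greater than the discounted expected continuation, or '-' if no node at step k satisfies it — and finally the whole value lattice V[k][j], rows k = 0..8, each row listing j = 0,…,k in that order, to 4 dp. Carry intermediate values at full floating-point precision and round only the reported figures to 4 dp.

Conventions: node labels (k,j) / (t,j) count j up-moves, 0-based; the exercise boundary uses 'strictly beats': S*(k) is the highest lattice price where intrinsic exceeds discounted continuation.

params: Δt=0.16012 u=1.09948 d=0.90952 q=0.48812 e^(-rΔt)=0.98870
t_8 payoffs: 35.2863 21.0082 3.7480 0.0000 0.0000 0.0000 0.0000 0.0000 0.0000
t_7: node(7,0) S=75.1645 payoff=28.4855 vs cont=27.9967 → 28.4855 [stop]  node(7,1) S=90.8630 payoff=12.7870 vs cont=12.4408 → 12.7870 [stop]  node(7,2) S=109.8403 payoff=0.0000 vs cont=1.8968 → 1.8968 [wait]  node(7,3) S=132.7810 payoff=0.0000 vs cont=0.0000 → 0.0000 [wait]  node(7,4) S=160.5130 payoff=0.0000 vs cont=0.0000 → 0.0000 [wait]  node(7,5) S=194.0371 payoff=0.0000 vs cont=0.0000 → 0.0000 [wait]  node(7,6) S=234.5628 payoff=0.0000 vs cont=0.0000 → 0.0000 [wait]  node(7,7) S=283.5525 payoff=0.0000 vs cont=0.0000 → 0.0000 [wait]  ⇒ S*(7)=90.8630
t_6: node(6,0) S=82.6418 payoff=21.0082 vs cont=20.5873 → 21.0082 [stop]  node(6,1) S=99.9020 payoff=3.7480 vs cont=7.3868 → 7.3868 [wait]  node(6,2) S=120.7671 payoff=0.0000 vs cont=0.9600 → 0.9600 [wait]  node(6,3) S=145.9900 payoff=0.0000 vs cont=0.0000 → 0.0000 [wait]  node(6,4) S=176.4808 payoff=0.0000 vs cont=0.0000 → 0.0000 [wait]  node(6,5) S=213.3398 payoff=0.0000 vs cont=0.0000 → 0.0000 [wait]  node(6,6) S=257.8970 payoff=0.0000 vs cont=0.0000 → 0.0000 [wait]  ⇒ S*(6)=82.6418
t_5: node(5,0) S=90.8630 payoff=12.7870 vs cont=14.1969 → 14.1969 [wait]  node(5,1) S=109.8403 payoff=0.0000 vs cont=4.2017 → 4.2017 [wait]  node(5,2) S=132.7810 payoff=0.0000 vs cont=0.4858 → 0.4858 [wait]  node(5,3) S=160.5130 payoff=0.0000 vs cont=0.0000 → 0.0000 [wait]  node(5,4) S=194.0371 payoff=0.0000 vs cont=0.0000 → 0.0000 [wait]  node(5,5) S=234.5628 payoff=0.0000 vs cont=0.0000 → 0.0000 [wait]  ⇒ S*(5)=-
t_4: node(4,0) S=99.9020 payoff=3.7480 vs cont=9.2127 → 9.2127 [wait]  node(4,1) S=120.7671 payoff=0.0000 vs cont=2.3609 → 2.3609 [wait]  node(4,2) S=145.9900 payoff=0.0000 vs cont=0.2459 → 0.2459 [wait]  node(4,3) S=176.4808 payoff=0.0000 vs cont=0.0000 → 0.0000 [wait]  node(4,4) S=213.3398 payoff=0.0000 vs cont=0.0000 → 0.0000 [wait]  ⇒ S*(4)=-
t_3: node(3,0) S=109.8403 payoff=0.0000 vs cont=5.8018 → 5.8018 [wait]  node(3,1) S=132.7810 payoff=0.0000 vs cont=1.3135 → 1.3135 [wait]  node(3,2) S=160.5130 payoff=0.0000 vs cont=0.1244 → 0.1244 [wait]  node(3,3) S=194.0371 payoff=0.0000 vs cont=0.0000 → 0.0000 [wait]  ⇒ S*(3)=-
t_2: node(2,0) S=120.7671 payoff=0.0000 vs cont=3.5701 → 3.5701 [wait]  node(2,1) S=145.9900 payoff=0.0000 vs cont=0.7248 → 0.7248 [wait]  node(2,2) S=176.4808 payoff=0.0000 vs cont=0.0630 → 0.0630 [wait]  ⇒ S*(2)=-
t_1: node(1,0) S=132.7810 payoff=0.0000 vs cont=2.1566 → 2.1566 [wait]  node(1,1) S=160.5130 payoff=0.0000 vs cont=0.3972 → 0.3972 [wait]  ⇒ S*(1)=-
t_0: node(0,0) S=145.9900 payoff=0.0000 vs cont=1.2831 → 1.2831 [wait]  ⇒ S*(0)=-

price = 1.2831
boundary = - - - - - - 82.6418 90.8630
tree:
1.2831
2.1566 0.3972
3.5701 0.7248 0.0630
5.8018 1.3135 0.1244 0.0000
9.2127 2.3609 0.2459 0.0000 0.0000
14.1969 4.2017 0.4858 0.0000 0.0000 0.0000
21.0082 7.3868 0.9600 0.0000 0.0000 0.0000 0.0000
28.4855 12.7870 1.8968 0.0000 0.0000 0.0000 0.0000 0.0000
35.2863 21.0082 3.7480 0.0000 0.0000 0.0000 0.0000 0.0000 0.0000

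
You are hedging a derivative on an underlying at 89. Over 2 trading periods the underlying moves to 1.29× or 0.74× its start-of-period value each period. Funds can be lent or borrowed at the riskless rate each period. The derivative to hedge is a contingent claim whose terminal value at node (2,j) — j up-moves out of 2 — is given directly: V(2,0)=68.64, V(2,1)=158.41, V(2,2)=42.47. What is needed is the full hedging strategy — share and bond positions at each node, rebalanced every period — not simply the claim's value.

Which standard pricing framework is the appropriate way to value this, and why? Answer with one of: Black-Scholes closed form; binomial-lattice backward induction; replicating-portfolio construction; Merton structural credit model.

Key observation: the deliverable is the dynamic trading strategy on the 2-step tree (spot 89, moves 1.29 and 0.74), so the valuation must go through the node-by-node replicating-portfolio solve.

framework: replicating-portfolio construction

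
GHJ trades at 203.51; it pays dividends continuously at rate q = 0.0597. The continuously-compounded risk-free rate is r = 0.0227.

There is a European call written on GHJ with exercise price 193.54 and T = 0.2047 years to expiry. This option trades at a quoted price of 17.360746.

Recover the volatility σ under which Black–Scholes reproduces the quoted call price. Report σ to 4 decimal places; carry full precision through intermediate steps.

sigma = 0.3586

At σ = 0.3586 the Black–Scholes value reproduces the quote:
σ√T = 0.3586·√0.2047 = 0.162244
d₁ = (ln(S/K) + (r−q+σ²/2)T) / (σ√T) = (ln(203.51/193.54) + (0.0227−0.0597+0.3586²/2)·0.2047) / 0.162244 = (0.050231 + 0.005588) / 0.162244 = 0.344041
d₂ = d₁ − σ√T = 0.344041 − 0.162244 = 0.181797
e^{−rT} = 0.995364
e^{−qT} = 0.987854
N(d₁) = 0.634592,  N(d₂) = 0.572129
V = S·e^{−qT}·N(d₁) − K·e^{−rT}·N(d₂) = 127.577223 − 110.216477 = 17.360746 (the quoted price), and the Black–Scholes price is strictly increasing in σ, so σ is unique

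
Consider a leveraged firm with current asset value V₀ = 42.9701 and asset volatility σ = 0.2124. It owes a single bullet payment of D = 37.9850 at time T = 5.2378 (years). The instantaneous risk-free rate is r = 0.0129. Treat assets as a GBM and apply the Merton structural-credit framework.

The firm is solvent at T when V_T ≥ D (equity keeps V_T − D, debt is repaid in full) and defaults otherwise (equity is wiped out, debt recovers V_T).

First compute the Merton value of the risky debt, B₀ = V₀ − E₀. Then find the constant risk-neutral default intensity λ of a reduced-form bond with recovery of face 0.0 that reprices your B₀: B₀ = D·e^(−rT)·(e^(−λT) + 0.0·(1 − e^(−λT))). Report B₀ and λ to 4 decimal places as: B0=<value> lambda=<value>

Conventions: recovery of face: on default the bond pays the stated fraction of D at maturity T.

B0=31.1416 lambda=0.0250

Work the structural quantities from V₀ = 42.9701 against face 37.9850:
d₁ = [ln(V₀/D) + (r + σ²/2)T] / (σ√T)
   = [ln(42.9701/37.9850) + (0.0129 + 0.5·0.2124²)·5.2378] / (0.2124·√5.2378)
   = [0.123313 + 0.185716] / 0.486104 = 0.635727
d₂ = d₁ − σ√T = 0.635727 − 0.486104 = 0.149623
N(d₁) = 0.737523,  N(d₂) = 0.559469,  e^(−rT) = 0.934665
E₀ = V₀·N(d₁) − D·e^(−rT)·N(d₂)
   = 42.9701·0.737523 − 37.9850·0.934665·0.559469 = 11.828469
B₀ = V₀ − E₀ = 42.9701 − 11.828469 = 31.141631
e^(−λT) = (B₀·e^(rT)/D − 0)/(1 − 0) = (31.1416·1.069903/37.9850 − 0)/1 = 0.87714832
λ = −ln(0.87714832)/5.2378 = 0.025026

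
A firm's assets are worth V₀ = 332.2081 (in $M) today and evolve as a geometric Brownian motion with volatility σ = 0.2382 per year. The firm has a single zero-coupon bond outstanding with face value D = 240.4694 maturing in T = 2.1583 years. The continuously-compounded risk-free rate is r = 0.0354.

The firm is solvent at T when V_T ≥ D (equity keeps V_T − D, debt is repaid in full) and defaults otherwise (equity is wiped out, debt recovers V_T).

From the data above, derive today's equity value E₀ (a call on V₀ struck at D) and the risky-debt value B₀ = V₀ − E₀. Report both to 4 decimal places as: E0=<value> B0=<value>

Work the structural quantities from V₀ = 332.2081 against face 240.4694:
d₁ = [ln(V₀/D) + (r + σ²/2)T] / (σ√T)
   = [ln(332.2081/240.4694) + (0.0354 + 0.5·0.2382²)·2.1583] / (0.2382·√2.1583)
   = [0.323169 + 0.137634] / 0.349943 = 1.316793
d₂ = d₁ − σ√T = 1.316793 − 0.349943 = 0.966849
N(d₁) = 0.906046,  N(d₂) = 0.833190,  e^(−rT) = 0.926442
E₀ = V₀·N(d₁) − D·e^(−rT)·N(d₂)
   = 332.2081·0.906046 − 240.4694·0.926442·0.833190 = 115.376860
B₀ = V₀ − E₀ = 332.2081 − 115.376860 = 216.831240

E0=115.3769 B0=216.8312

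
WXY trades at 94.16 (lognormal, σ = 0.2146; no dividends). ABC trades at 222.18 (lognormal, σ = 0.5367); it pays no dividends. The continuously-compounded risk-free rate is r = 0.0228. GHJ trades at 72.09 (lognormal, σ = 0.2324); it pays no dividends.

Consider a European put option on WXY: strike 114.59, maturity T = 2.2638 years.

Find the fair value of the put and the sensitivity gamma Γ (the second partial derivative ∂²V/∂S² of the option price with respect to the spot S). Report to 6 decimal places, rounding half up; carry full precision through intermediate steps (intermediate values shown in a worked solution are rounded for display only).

price = 21.622413
Γ = 0.012593

σ√T = 0.2146·√2.2638 = 0.322886
d₁ = (ln(S/K) + (r+σ²/2)T) / (σ√T) = (ln(94.16/114.59) + (0.0228+0.2146²/2)·2.2638) / 0.322886 = (-0.196365 + 0.103742) / 0.322886 = -0.286860
d₂ = d₁ − σ√T = -0.286860 − 0.322886 = -0.609745
e^{−rT} = 0.949695
N(−d₁) = 0.612890,  N(−d₂) = 0.728985
Put price V = K·e^{−rT}·N(−d₂) − S·N(−d₁) = 79.332145 − 57.709733 = 21.622413
φ(d₁) = (1/√(2π))·e^{−d₁²/2} = 0.382861
Γ = φ(d₁) / (S·σ·√T) = 0.012593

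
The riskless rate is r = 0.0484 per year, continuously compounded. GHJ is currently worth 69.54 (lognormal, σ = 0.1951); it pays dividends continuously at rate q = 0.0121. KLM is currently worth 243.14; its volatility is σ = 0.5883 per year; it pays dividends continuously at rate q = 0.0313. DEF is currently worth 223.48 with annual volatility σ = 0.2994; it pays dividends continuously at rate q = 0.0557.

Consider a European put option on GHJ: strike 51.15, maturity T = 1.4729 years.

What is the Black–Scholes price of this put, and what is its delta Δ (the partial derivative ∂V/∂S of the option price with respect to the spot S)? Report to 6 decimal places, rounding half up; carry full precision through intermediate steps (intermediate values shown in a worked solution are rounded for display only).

price = 0.373655
Δ = -0.049473

σ√T = 0.1951·√1.4729 = 0.236779
d₁ = (ln(S/K) + (r−q+σ²/2)T) / (σ√T) = (ln(69.54/51.15) + (0.0484−0.0121+0.1951²/2)·1.4729) / 0.236779 = (0.307140 + 0.081499) / 0.236779 = 1.641351
d₂ = d₁ − σ√T = 1.641351 − 0.236779 = 1.404572
e^{−rT} = 0.931193
e^{−qT} = 0.982336
N(−d₁) = 0.050362,  N(−d₂) = 0.080074
Put price V = K·e^{−rT}·N(−d₂) − S·e^{−qT}·N(−d₁) = 3.813983 − 3.440328 = 0.373655
Δ = −e^{−qT}·N(−d₁) = -0.049473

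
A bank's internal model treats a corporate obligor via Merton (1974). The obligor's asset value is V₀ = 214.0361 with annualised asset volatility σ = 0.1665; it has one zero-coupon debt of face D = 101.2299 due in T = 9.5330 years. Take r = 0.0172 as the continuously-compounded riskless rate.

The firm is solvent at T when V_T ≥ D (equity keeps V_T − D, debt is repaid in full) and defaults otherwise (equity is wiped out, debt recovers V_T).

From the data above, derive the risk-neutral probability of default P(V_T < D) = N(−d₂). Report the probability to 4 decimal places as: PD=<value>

Work the structural quantities from V₀ = 214.0361 against face 101.2299:
d₁ = [ln(V₀/D) + (r + σ²/2)T] / (σ√T)
   = [ln(214.0361/101.2299) + (0.0172 + 0.5·0.1665²)·9.5330] / (0.1665·√9.5330)
   = [0.748751 + 0.296106] / 0.514078 = 2.032486
d₂ = d₁ − σ√T = 2.032486 − 0.514078 = 1.518408
risk-neutral PD = N(−d₂) = N(-1.518408) = 0.064456

PD=0.0645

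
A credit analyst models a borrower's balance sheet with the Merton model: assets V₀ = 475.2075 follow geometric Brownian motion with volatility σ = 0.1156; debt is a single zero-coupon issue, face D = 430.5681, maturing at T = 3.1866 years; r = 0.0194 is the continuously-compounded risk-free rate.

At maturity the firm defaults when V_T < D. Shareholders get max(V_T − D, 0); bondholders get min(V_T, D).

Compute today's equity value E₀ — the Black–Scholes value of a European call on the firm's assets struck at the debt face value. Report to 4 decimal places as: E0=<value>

Equity is a call on the firm's assets struck at D = 430.5681:
d₁ = [ln(V₀/D) + (r + σ²/2)T] / (σ√T)
   = [ln(475.2075/430.5681) + (0.0194 + 0.5·0.1156²)·3.1866] / (0.1156·√3.1866)
   = [0.098646 + 0.083112] / 0.206358 = 0.880789
d₂ = d₁ − σ√T = 0.880789 − 0.206358 = 0.674431
N(d₁) = 0.810784,  N(d₂) = 0.749981,  e^(−rT) = 0.940052
E₀ = V₀·N(d₁) − D·e^(−rT)·N(d₂)
   = 475.2075·0.810784 − 430.5681·0.940052·0.749981 = 81.730888

E0=81.7309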